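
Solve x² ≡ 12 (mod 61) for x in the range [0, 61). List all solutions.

61 ≡ 1 (mod 4), so we find a root by search.
Trying successive values, 16² = 256 ≡ 12 (mod 61). The other root is 61 − 16 = 45.

16, 45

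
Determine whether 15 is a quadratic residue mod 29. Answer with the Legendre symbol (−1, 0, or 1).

-1

Reciprocity: 15 ≡ 3 and 29 ≡ 1 (mod 4), so (15/29) = +(29/15).
Reduce top mod 15: now compute (14/15).
Pull out 2: since 15 ≡ 7 (mod 8), (2/15) = +1.
Reciprocity: 7 ≡ 3 and 15 ≡ 3 (mod 4), so (7/15) = −(15/7).
Reduce top mod 7: now compute (1/7).
Reached (1/7) = 1. Collecting the sign flips along the way, the symbol is -1.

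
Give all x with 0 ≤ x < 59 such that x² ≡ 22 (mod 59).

9, 50

Since 59 ≡ 3 (mod 4), a square root of 22 is 22^((59+1)/4) = 22^15 mod 59.
Repeated squaring: 22^2≡12, 22^4≡26, 22^8≡27 (mod 59).
22^15 = 22^(8+4+2+1) ≡ 9 (mod 59).
Check: 9² = 81 ≡ 22 (mod 59). The two roots are 9 and 50.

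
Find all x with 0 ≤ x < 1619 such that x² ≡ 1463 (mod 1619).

481, 1138

Since 1619 ≡ 3 (mod 4), a square root of 1463 is 1463^((1619+1)/4) = 1463^405 mod 1619.
Repeated squaring: 1463^2≡51, 1463^4≡982, 1463^8≡1019, 1463^16≡582, 1463^32≡353, 1463^64≡1565, 1463^128≡1297, 1463^256≡68 (mod 1619).
1463^405 = 1463^(256+128+16+4+1) ≡ 1138 (mod 1619).
Check: 1138² = 1295044 ≡ 1463 (mod 1619). The two roots are 481 and 1138.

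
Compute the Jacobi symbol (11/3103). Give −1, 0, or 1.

Reciprocity: 11 ≡ 3 and 3103 ≡ 3 (mod 4), so (11/3103) = −(3103/11).
Reduce top mod 11: now compute (1/11).
Reached (1/11) = 1. Collecting the sign flips along the way, the symbol is -1.

-1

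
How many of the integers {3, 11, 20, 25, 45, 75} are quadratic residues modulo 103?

(3/103) = -1 → non-residue.
(11/103) = -1 → non-residue.
(20/103) = -1 → non-residue.
(25/103) = +1 → QR.
(45/103) = -1 → non-residue.
(75/103) = -1 → non-residue.
Total quadratic residues among the 6: 1.

1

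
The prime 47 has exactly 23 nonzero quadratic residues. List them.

Square k = 1,…,23 (k and 47−k give the same square):
1²=1, 2²=4, 3²=9, 4²=16, 5²=25, 6²=36, 7²≡2, 8²≡17, 9²≡34, 10²≡6, 11²≡27, 12²≡3, 13²≡28, 14²≡8, 15²≡37, 16²≡21, 17²≡7, 18²≡42, 19²≡32, 20²≡24, 21²≡18, 22²≡14, 23²≡12 (mod 47).
So the quadratic residues mod 47 are {1, 2, 3, 4, 6, 7, 8, 9, 12, 14, 16, 17, 18, 21, 24, 25, 27, 28, 32, 34, 36, 37, 42}.

1,2,3,4,6,7,8,9,12,14,16,17,18,21,24,25,27,28,32,34,36,37,42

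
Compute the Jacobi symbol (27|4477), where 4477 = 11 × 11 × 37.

1

Reciprocity: 27 ≡ 3 and 4477 ≡ 1 (mod 4), so (27/4477) = +(4477/27).
Reduce top mod 27: now compute (22/27).
Pull out 2: since 27 ≡ 3 (mod 8), (2/27) = -1.
Reciprocity: 11 ≡ 3 and 27 ≡ 3 (mod 4), so (11/27) = −(27/11).
Reduce top mod 11: now compute (5/11).
Reciprocity: 5 ≡ 1 and 11 ≡ 3 (mod 4), so (5/11) = +(11/5).
Reduce top mod 5: now compute (1/5).
Reached (1/5) = 1. Collecting the sign flips along the way, the symbol is +1.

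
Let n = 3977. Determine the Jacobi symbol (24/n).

-1

Pull out 2^3: since 3977 ≡ 1 (mod 8), (2/3977) = +1, so (2/3977)^3 = +1.
Reciprocity: 3 ≡ 3 and 3977 ≡ 1 (mod 4), so (3/3977) = +(3977/3).
Reduce top mod 3: now compute (2/3).
Pull out 2: since 3 ≡ 3 (mod 8), (2/3) = -1.
Reached (1/3) = 1. Collecting the sign flips along the way, the symbol is -1.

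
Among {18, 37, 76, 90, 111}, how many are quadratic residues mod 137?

3

(18/137) = +1 → QR.
(37/137) = +1 → QR.
(76/137) = +1 → QR.
(90/137) = -1 → non-residue.
(111/137) = -1 → non-residue.
Total quadratic residues among the 5: 3.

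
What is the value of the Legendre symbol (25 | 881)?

1

Euler's criterion: (25/881) ≡ 25^440 (mod 881).
25^2 ≡ 625 (mod 881)
25^4 ≡ 342 (mod 881)
25^8 ≡ 672 (mod 881)
25^16 ≡ 512 (mod 881)
25^32 ≡ 487 (mod 881)
25^64 ≡ 180 (mod 881)
25^128 ≡ 684 (mod 881)
25^256 ≡ 45 (mod 881)
25^440 = 25^(256+128+32+16+8) ≡ 1 (mod 881).
Result is 1, so (25/881) = 1.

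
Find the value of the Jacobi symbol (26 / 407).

1

Pull out 2: since 407 ≡ 7 (mod 8), (2/407) = +1.
Reciprocity: 13 ≡ 1 and 407 ≡ 3 (mod 4), so (13/407) = +(407/13).
Reduce top mod 13: now compute (4/13).
Pull out 2^2: since 13 ≡ 5 (mod 8), (2/13) = -1, so (2/13)^2 = +1.
Reached (1/13) = 1. Collecting the sign flips along the way, the symbol is +1.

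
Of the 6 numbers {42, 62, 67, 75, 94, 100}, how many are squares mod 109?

(42/109) = -1 → non-residue.
(62/109) = -1 → non-residue.
(67/109) = -1 → non-residue.
(75/109) = +1 → QR.
(94/109) = +1 → QR.
(100/109) = +1 → QR.
Total quadratic residues among the 6: 3.

3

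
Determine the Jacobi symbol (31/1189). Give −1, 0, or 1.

Reciprocity: 31 ≡ 3 and 1189 ≡ 1 (mod 4), so (31/1189) = +(1189/31).
Reduce top mod 31: now compute (11/31).
Reciprocity: 11 ≡ 3 and 31 ≡ 3 (mod 4), so (11/31) = −(31/11).
Reduce top mod 11: now compute (9/11).
Reciprocity: 9 ≡ 1 and 11 ≡ 3 (mod 4), so (9/11) = +(11/9).
Reduce top mod 9: now compute (2/9).
Pull out 2: since 9 ≡ 1 (mod 8), (2/9) = +1.
Reached (1/9) = 1. Collecting the sign flips along the way, the symbol is -1.

-1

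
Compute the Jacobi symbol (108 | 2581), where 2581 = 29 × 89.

Pull out 2^2: since 2581 ≡ 5 (mod 8), (2/2581) = -1, so (2/2581)^2 = +1.
Reciprocity: 27 ≡ 3 and 2581 ≡ 1 (mod 4), so (27/2581) = +(2581/27).
Reduce top mod 27: now compute (16/27).
Pull out 2^4: since 27 ≡ 3 (mod 8), (2/27) = -1, so (2/27)^4 = +1.
Reached (1/27) = 1. Collecting the sign flips along the way, the symbol is +1.

1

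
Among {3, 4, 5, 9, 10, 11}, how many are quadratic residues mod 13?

4

(3/13) = +1 → QR.
(4/13) = +1 → QR.
(5/13) = -1 → non-residue.
(9/13) = +1 → QR.
(10/13) = +1 → QR.
(11/13) = -1 → non-residue.
Total quadratic residues among the 6: 4.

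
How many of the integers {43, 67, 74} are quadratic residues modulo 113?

(43/113) = -1 → non-residue.
(67/113) = -1 → non-residue.
(74/113) = -1 → non-residue.
Total quadratic residues among the 3: 0.

0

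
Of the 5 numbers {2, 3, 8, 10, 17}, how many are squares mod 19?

1

(2/19) = -1 → non-residue.
(3/19) = -1 → non-residue.
(8/19) = -1 → non-residue.
(10/19) = -1 → non-residue.
(17/19) = +1 → QR.
Total quadratic residues among the 5: 1.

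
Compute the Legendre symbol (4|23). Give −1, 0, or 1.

Euler's criterion: (4/23) ≡ 4^11 (mod 23).
4^2 ≡ 16 (mod 23)
4^4 ≡ 3 (mod 23)
4^8 ≡ 9 (mod 23)
4^11 = 4^(8+2+1) ≡ 1 (mod 23).
Result is 1, so (4/23) = 1.

1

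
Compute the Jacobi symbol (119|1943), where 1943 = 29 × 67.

Reciprocity: 119 ≡ 3 and 1943 ≡ 3 (mod 4), so (119/1943) = −(1943/119).
Reduce top mod 119: now compute (39/119).
Reciprocity: 39 ≡ 3 and 119 ≡ 3 (mod 4), so (39/119) = −(119/39).
Reduce top mod 39: now compute (2/39).
Pull out 2: since 39 ≡ 7 (mod 8), (2/39) = +1.
Reached (1/39) = 1. Collecting the sign flips along the way, the symbol is +1.

1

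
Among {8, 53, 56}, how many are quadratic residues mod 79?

1

(8/79) = +1 → QR.
(53/79) = -1 → non-residue.
(56/79) = -1 → non-residue.
Total quadratic residues among the 3: 1.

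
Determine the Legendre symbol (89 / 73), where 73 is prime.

1

Euler's criterion: (89/73) ≡ 16^36 (mod 73).
16^2 ≡ 37 (mod 73)
16^4 ≡ 55 (mod 73)
16^8 ≡ 32 (mod 73)
16^16 ≡ 2 (mod 73)
16^32 ≡ 4 (mod 73)
16^36 = 16^(32+4) ≡ 1 (mod 73).
Result is 1, so (89/73) = 1.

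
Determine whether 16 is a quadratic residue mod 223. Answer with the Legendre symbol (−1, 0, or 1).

Pull out 2^4: since 223 ≡ 7 (mod 8), (2/223) = +1, so (2/223)^4 = +1.
Reached (1/223) = 1. Collecting the sign flips along the way, the symbol is +1.

1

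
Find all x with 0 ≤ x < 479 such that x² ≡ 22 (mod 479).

Since 479 ≡ 3 (mod 4), a square root of 22 is 22^((479+1)/4) = 22^120 mod 479.
Repeated squaring: 22^2≡5, 22^4≡25, 22^8≡146, 22^16≡240, 22^32≡120, 22^64≡30 (mod 479).
22^120 = 22^(64+32+16+8) ≡ 308 (mod 479).
Check: 308² = 94864 ≡ 22 (mod 479). The two roots are 171 and 308.

171, 308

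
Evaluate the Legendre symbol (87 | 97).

Reciprocity: 87 ≡ 3 and 97 ≡ 1 (mod 4), so (87/97) = +(97/87).
Reduce top mod 87: now compute (10/87).
Pull out 2: since 87 ≡ 7 (mod 8), (2/87) = +1.
Reciprocity: 5 ≡ 1 and 87 ≡ 3 (mod 4), so (5/87) = +(87/5).
Reduce top mod 5: now compute (2/5).
Pull out 2: since 5 ≡ 5 (mod 8), (2/5) = -1.
Reached (1/5) = 1. Collecting the sign flips along the way, the symbol is -1.

-1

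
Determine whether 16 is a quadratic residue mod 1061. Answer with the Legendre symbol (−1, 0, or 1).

1

Pull out 2^4: since 1061 ≡ 5 (mod 8), (2/1061) = -1, so (2/1061)^4 = +1.
Reached (1/1061) = 1. Collecting the sign flips along the way, the symbol is +1.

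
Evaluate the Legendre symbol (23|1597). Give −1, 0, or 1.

Reciprocity: 23 ≡ 3 and 1597 ≡ 1 (mod 4), so (23/1597) = +(1597/23).
Reduce top mod 23: now compute (10/23).
Pull out 2: since 23 ≡ 7 (mod 8), (2/23) = +1.
Reciprocity: 5 ≡ 1 and 23 ≡ 3 (mod 4), so (5/23) = +(23/5).
Reduce top mod 5: now compute (3/5).
Reciprocity: 3 ≡ 3 and 5 ≡ 1 (mod 4), so (3/5) = +(5/3).
Reduce top mod 3: now compute (2/3).
Pull out 2: since 3 ≡ 3 (mod 8), (2/3) = -1.
Reached (1/3) = 1. Collecting the sign flips along the way, the symbol is -1.

-1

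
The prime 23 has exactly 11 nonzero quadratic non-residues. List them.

Square k = 1,…,11 (k and 23−k give the same square):
1²=1, 2²=4, 3²=9, 4²=16, 5²≡2, 6²≡13, 7²≡3, 8²≡18, 9²≡12, 10²≡8, 11²≡6 (mod 23).
The residues are {1, 2, 3, 4, 6, 8, 9, 12, 13, 16, 18}; the non-residues are the remaining 11 nonzero classes.

5 7 10 11 14 15 17 19 20 21 22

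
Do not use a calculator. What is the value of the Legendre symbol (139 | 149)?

-1

Reciprocity: 139 ≡ 3 and 149 ≡ 1 (mod 4), so (139/149) = +(149/139).
Reduce top mod 139: now compute (10/139).
Pull out 2: since 139 ≡ 3 (mod 8), (2/139) = -1.
Reciprocity: 5 ≡ 1 and 139 ≡ 3 (mod 4), so (5/139) = +(139/5).
Reduce top mod 5: now compute (4/5).
Pull out 2^2: since 5 ≡ 5 (mod 8), (2/5) = -1, so (2/5)^2 = +1.
Reached (1/5) = 1. Collecting the sign flips along the way, the symbol is -1.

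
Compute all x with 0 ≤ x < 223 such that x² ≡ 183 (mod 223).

39, 184

Since 223 ≡ 3 (mod 4), a square root of 183 is 183^((223+1)/4) = 183^56 mod 223.
Repeated squaring: 183^2≡39, 183^4≡183, 183^8≡39, 183^16≡183, 183^32≡39 (mod 223).
183^56 = 183^(32+16+8) ≡ 39 (mod 223).
Check: 39² = 1521 ≡ 183 (mod 223). The two roots are 39 and 184.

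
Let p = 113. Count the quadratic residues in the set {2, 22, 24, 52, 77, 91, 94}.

5

(2/113) = +1 → QR.
(22/113) = +1 → QR.
(24/113) = -1 → non-residue.
(52/113) = +1 → QR.
(77/113) = +1 → QR.
(91/113) = +1 → QR.
(94/113) = -1 → non-residue.
Total quadratic residues among the 7: 5.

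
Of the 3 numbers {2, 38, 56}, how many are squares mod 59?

(2/59) = -1 → non-residue.
(38/59) = -1 → non-residue.
(56/59) = -1 → non-residue.
Total quadratic residues among the 3: 0.

0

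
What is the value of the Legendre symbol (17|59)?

Euler's criterion: (17/59) ≡ 17^29 (mod 59).
17^2 ≡ 53 (mod 59)
17^4 ≡ 36 (mod 59)
17^8 ≡ 57 (mod 59)
17^16 ≡ 4 (mod 59)
17^29 = 17^(16+8+4+1) ≡ 1 (mod 59).
Result is 1, so (17/59) = 1.

1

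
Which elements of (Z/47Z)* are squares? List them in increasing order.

Square k = 1,…,23 (k and 47−k give the same square):
1²=1, 2²=4, 3²=9, 4²=16, 5²=25, 6²=36, 7²≡2, 8²≡17, 9²≡34, 10²≡6, 11²≡27, 12²≡3, 13²≡28, 14²≡8, 15²≡37, 16²≡21, 17²≡7, 18²≡42, 19²≡32, 20²≡24, 21²≡18, 22²≡14, 23²≡12 (mod 47).
So the quadratic residues mod 47 are {1, 2, 3, 4, 6, 7, 8, 9, 12, 14, 16, 17, 18, 21, 24, 25, 27, 28, 32, 34, 36, 37, 42}.

1, 2, 3, 4, 6, 7, 8, 9, 12, 14, 16, 17, 18, 21, 24, 25, 27, 28, 32, 34, 36, 37, 42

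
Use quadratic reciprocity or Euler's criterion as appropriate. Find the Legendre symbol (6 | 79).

-1

Pull out 2: since 79 ≡ 7 (mod 8), (2/79) = +1.
Reciprocity: 3 ≡ 3 and 79 ≡ 3 (mod 4), so (3/79) = −(79/3).
Reduce top mod 3: now compute (1/3).
Reached (1/3) = 1. Collecting the sign flips along the way, the symbol is -1.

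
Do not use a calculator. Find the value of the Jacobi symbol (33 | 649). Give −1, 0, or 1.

Reciprocity: 33 ≡ 1 and 649 ≡ 1 (mod 4), so (33/649) = +(649/33).
Reduce top mod 33: now compute (22/33).
Pull out 2: since 33 ≡ 1 (mod 8), (2/33) = +1.
Reciprocity: 11 ≡ 3 and 33 ≡ 1 (mod 4), so (11/33) = +(33/11).
Reduce top mod 11: now compute (0/11).
Top reduces to 0: gcd > 1, so the symbol is 0.

0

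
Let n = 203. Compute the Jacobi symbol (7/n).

Reciprocity: 7 ≡ 3 and 203 ≡ 3 (mod 4), so (7/203) = −(203/7).
Reduce top mod 7: now compute (0/7).
Top reduces to 0: gcd > 1, so the symbol is 0.

0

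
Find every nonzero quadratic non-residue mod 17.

Square k = 1,…,8 (k and 17−k give the same square):
1²=1, 2²=4, 3²=9, 4²=16, 5²≡8, 6²≡2, 7²≡15, 8²≡13 (mod 17).
The residues are {1, 2, 4, 8, 9, 13, 15, 16}; the non-residues are the remaining 8 nonzero classes.

3,5,6,7,10,11,12,14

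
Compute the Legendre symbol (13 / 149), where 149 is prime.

Euler's criterion: (13/149) ≡ 13^74 (mod 149).
13^2 ≡ 20 (mod 149)
13^4 ≡ 102 (mod 149)
13^8 ≡ 123 (mod 149)
13^16 ≡ 80 (mod 149)
13^32 ≡ 142 (mod 149)
13^64 ≡ 49 (mod 149)
13^74 = 13^(64+8+2) ≡ 148 (mod 149).
Result is 148 ≡ −1, so (13/149) = −1.

-1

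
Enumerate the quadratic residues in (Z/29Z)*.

1,4,5,6,7,9,13,16,20,22,23,24,25,28

Square k = 1,…,14 (k and 29−k give the same square):
1²=1, 2²=4, 3²=9, 4²=16, 5²=25, 6²≡7, 7²≡20, 8²≡6, 9²≡23, 10²≡13, 11²≡5, 12²≡28, 13²≡24, 14²≡22 (mod 29).
So the quadratic residues mod 29 are {1, 4, 5, 6, 7, 9, 13, 16, 20, 22, 23, 24, 25, 28}.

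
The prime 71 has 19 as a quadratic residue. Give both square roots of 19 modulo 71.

Since 71 ≡ 3 (mod 4), a square root of 19 is 19^((71+1)/4) = 19^18 mod 71.
Repeated squaring: 19^2≡6, 19^4≡36, 19^8≡18, 19^16≡40 (mod 71).
19^18 = 19^(16+2) ≡ 27 (mod 71).
Check: 27² = 729 ≡ 19 (mod 71). The two roots are 27 and 44.

27, 44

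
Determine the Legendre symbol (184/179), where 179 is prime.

1

Euler's criterion: (184/179) ≡ 5^89 (mod 179).
5^2 ≡ 25 (mod 179)
5^4 ≡ 88 (mod 179)
5^8 ≡ 47 (mod 179)
5^16 ≡ 61 (mod 179)
5^32 ≡ 141 (mod 179)
5^64 ≡ 12 (mod 179)
5^89 = 5^(64+16+8+1) ≡ 1 (mod 179).
Result is 1, so (184/179) = 1.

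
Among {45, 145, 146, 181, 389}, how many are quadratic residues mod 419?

(45/419) = +1 → QR.
(145/419) = +1 → QR.
(146/419) = -1 → non-residue.
(181/419) = -1 → non-residue.
(389/419) = +1 → QR.
Total quadratic residues among the 5: 3.

3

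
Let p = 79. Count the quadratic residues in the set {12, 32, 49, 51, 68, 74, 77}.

(12/79) = -1 → non-residue.
(32/79) = +1 → QR.
(49/79) = +1 → QR.
(51/79) = +1 → QR.
(68/79) = -1 → non-residue.
(74/79) = -1 → non-residue.
(77/79) = -1 → non-residue.
Total quadratic residues among the 7: 3.

3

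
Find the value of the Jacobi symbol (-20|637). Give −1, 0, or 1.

-1

First reduce: -20 ≡ 617 (mod 637).
Reciprocity: 617 ≡ 1 and 637 ≡ 1 (mod 4), so (617/637) = +(637/617).
Reduce top mod 617: now compute (20/617).
Pull out 2^2: since 617 ≡ 1 (mod 8), (2/617) = +1, so (2/617)^2 = +1.
Reciprocity: 5 ≡ 1 and 617 ≡ 1 (mod 4), so (5/617) = +(617/5).
Reduce top mod 5: now compute (2/5).
Pull out 2: since 5 ≡ 5 (mod 8), (2/5) = -1.
Reached (1/5) = 1. Collecting the sign flips along the way, the symbol is -1.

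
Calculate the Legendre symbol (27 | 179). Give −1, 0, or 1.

Reciprocity: 27 ≡ 3 and 179 ≡ 3 (mod 4), so (27/179) = −(179/27).
Reduce top mod 27: now compute (17/27).
Reciprocity: 17 ≡ 1 and 27 ≡ 3 (mod 4), so (17/27) = +(27/17).
Reduce top mod 17: now compute (10/17).
Pull out 2: since 17 ≡ 1 (mod 8), (2/17) = +1.
Reciprocity: 5 ≡ 1 and 17 ≡ 1 (mod 4), so (5/17) = +(17/5).
Reduce top mod 5: now compute (2/5).
Pull out 2: since 5 ≡ 5 (mod 8), (2/5) = -1.
Reached (1/5) = 1. Collecting the sign flips along the way, the symbol is +1.

1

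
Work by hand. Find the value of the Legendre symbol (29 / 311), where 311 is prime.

-1

Reciprocity: 29 ≡ 1 and 311 ≡ 3 (mod 4), so (29/311) = +(311/29).
Reduce top mod 29: now compute (21/29).
Reciprocity: 21 ≡ 1 and 29 ≡ 1 (mod 4), so (21/29) = +(29/21).
Reduce top mod 21: now compute (8/21).
Pull out 2^3: since 21 ≡ 5 (mod 8), (2/21) = -1, so (2/21)^3 = -1.
Reached (1/21) = 1. Collecting the sign flips along the way, the symbol is -1.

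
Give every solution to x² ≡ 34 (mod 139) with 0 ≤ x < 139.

Since 139 ≡ 3 (mod 4), a square root of 34 is 34^((139+1)/4) = 34^35 mod 139.
Repeated squaring: 34^2≡44, 34^4≡129, 34^8≡100, 34^16≡131, 34^32≡64 (mod 139).
34^35 = 34^(32+2+1) ≡ 112 (mod 139).
Check: 112² = 12544 ≡ 34 (mod 139). The two roots are 27 and 112.

27, 112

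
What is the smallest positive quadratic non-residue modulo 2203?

(2/2203) = −1, so 2 is the smallest positive non-residue mod 2203.

2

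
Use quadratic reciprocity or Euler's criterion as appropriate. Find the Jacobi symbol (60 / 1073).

Pull out 2^2: since 1073 ≡ 1 (mod 8), (2/1073) = +1, so (2/1073)^2 = +1.
Reciprocity: 15 ≡ 3 and 1073 ≡ 1 (mod 4), so (15/1073) = +(1073/15).
Reduce top mod 15: now compute (8/15).
Pull out 2^3: since 15 ≡ 7 (mod 8), (2/15) = +1, so (2/15)^3 = +1.
Reached (1/15) = 1. Collecting the sign flips along the way, the symbol is +1.

1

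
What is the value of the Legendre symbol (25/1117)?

1

Euler's criterion: (25/1117) ≡ 25^558 (mod 1117).
25^2 ≡ 625 (mod 1117)
25^4 ≡ 792 (mod 1117)
25^8 ≡ 627 (mod 1117)
25^16 ≡ 1062 (mod 1117)
25^32 ≡ 791 (mod 1117)
25^64 ≡ 161 (mod 1117)
25^128 ≡ 230 (mod 1117)
25^256 ≡ 401 (mod 1117)
25^512 ≡ 1070 (mod 1117)
25^558 = 25^(512+32+8+4+2) ≡ 1 (mod 1117).
Result is 1, so (25/1117) = 1.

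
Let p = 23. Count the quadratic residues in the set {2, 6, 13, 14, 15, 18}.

4

(2/23) = +1 → QR.
(6/23) = +1 → QR.
(13/23) = +1 → QR.
(14/23) = -1 → non-residue.
(15/23) = -1 → non-residue.
(18/23) = +1 → QR.
Total quadratic residues among the 6: 4.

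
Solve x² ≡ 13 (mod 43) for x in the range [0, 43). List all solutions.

Since 43 ≡ 3 (mod 4), a square root of 13 is 13^((43+1)/4) = 13^11 mod 43.
Repeated squaring: 13^2≡40, 13^4≡9, 13^8≡38 (mod 43).
13^11 = 13^(8+2+1) ≡ 23 (mod 43).
Check: 23² = 529 ≡ 13 (mod 43). The two roots are 20 and 23.

20, 23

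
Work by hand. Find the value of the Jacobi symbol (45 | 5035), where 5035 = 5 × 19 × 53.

Reciprocity: 45 ≡ 1 and 5035 ≡ 3 (mod 4), so (45/5035) = +(5035/45).
Reduce top mod 45: now compute (40/45).
Pull out 2^3: since 45 ≡ 5 (mod 8), (2/45) = -1, so (2/45)^3 = -1.
Reciprocity: 5 ≡ 1 and 45 ≡ 1 (mod 4), so (5/45) = +(45/5).
Reduce top mod 5: now compute (0/5).
Top reduces to 0: gcd > 1, so the symbol is 0.

0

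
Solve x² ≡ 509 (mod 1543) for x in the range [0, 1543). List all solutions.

Since 1543 ≡ 3 (mod 4), a square root of 509 is 509^((1543+1)/4) = 509^386 mod 1543.
Repeated squaring: 509^2≡1400, 509^4≡390, 509^8≡886, 509^16≡1152, 509^32≡124, 509^64≡1489, 509^128≡1373, 509^256≡1126 (mod 1543).
509^386 = 509^(256+128+2) ≡ 240 (mod 1543).
Check: 240² = 57600 ≡ 509 (mod 1543). The two roots are 240 and 1303.

240, 1303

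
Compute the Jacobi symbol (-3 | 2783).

First reduce: -3 ≡ 2780 (mod 2783).
Pull out 2^2: since 2783 ≡ 7 (mod 8), (2/2783) = +1, so (2/2783)^2 = +1.
Reciprocity: 695 ≡ 3 and 2783 ≡ 3 (mod 4), so (695/2783) = −(2783/695).
Reduce top mod 695: now compute (3/695).
Reciprocity: 3 ≡ 3 and 695 ≡ 3 (mod 4), so (3/695) = −(695/3).
Reduce top mod 3: now compute (2/3).
Pull out 2: since 3 ≡ 3 (mod 8), (2/3) = -1.
Reached (1/3) = 1. Collecting the sign flips along the way, the symbol is -1.

-1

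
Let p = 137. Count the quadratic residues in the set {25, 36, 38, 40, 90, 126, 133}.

5

(25/137) = +1 → QR.
(36/137) = +1 → QR.
(38/137) = +1 → QR.
(40/137) = -1 → non-residue.
(90/137) = -1 → non-residue.
(126/137) = +1 → QR.
(133/137) = +1 → QR.
Total quadratic residues among the 7: 5.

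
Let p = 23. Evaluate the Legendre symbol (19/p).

Reciprocity: 19 ≡ 3 and 23 ≡ 3 (mod 4), so (19/23) = −(23/19).
Reduce top mod 19: now compute (4/19).
Pull out 2^2: since 19 ≡ 3 (mod 8), (2/19) = -1, so (2/19)^2 = +1.
Reached (1/19) = 1. Collecting the sign flips along the way, the symbol is -1.

-1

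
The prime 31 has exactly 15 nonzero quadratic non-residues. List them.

3 6 11 12 13 15 17 21 22 23 24 26 27 29 30

Square k = 1,…,15 (k and 31−k give the same square):
1²=1, 2²=4, 3²=9, 4²=16, 5²=25, 6²≡5, 7²≡18, 8²≡2, 9²≡19, 10²≡7, 11²≡28, 12²≡20, 13²≡14, 14²≡10, 15²≡8 (mod 31).
The residues are {1, 2, 4, 5, 7, 8, 9, 10, 14, 16, 18, 19, 20, 25, 28}; the non-residues are the remaining 15 nonzero classes.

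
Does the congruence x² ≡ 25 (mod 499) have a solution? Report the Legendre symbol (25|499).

Euler's criterion: (25/499) ≡ 25^249 (mod 499).
25^2 ≡ 126 (mod 499)
25^4 ≡ 407 (mod 499)
25^8 ≡ 480 (mod 499)
25^16 ≡ 361 (mod 499)
25^32 ≡ 82 (mod 499)
25^64 ≡ 237 (mod 499)
25^128 ≡ 281 (mod 499)
25^249 = 25^(128+64+32+16+8+1) ≡ 1 (mod 499).
Result is 1, so (25/499) = 1.

1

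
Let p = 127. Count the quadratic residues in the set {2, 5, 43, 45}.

(2/127) = +1 → QR.
(5/127) = -1 → non-residue.
(43/127) = -1 → non-residue.
(45/127) = -1 → non-residue.
Total quadratic residues among the 4: 1.

1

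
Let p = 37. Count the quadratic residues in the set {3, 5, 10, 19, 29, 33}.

(3/37) = +1 → QR.
(5/37) = -1 → non-residue.
(10/37) = +1 → QR.
(19/37) = -1 → non-residue.
(29/37) = -1 → non-residue.
(33/37) = +1 → QR.
Total quadratic residues among the 6: 3.

3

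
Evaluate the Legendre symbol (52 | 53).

1

Pull out 2^2: since 53 ≡ 5 (mod 8), (2/53) = -1, so (2/53)^2 = +1.
Reciprocity: 13 ≡ 1 and 53 ≡ 1 (mod 4), so (13/53) = +(53/13).
Reduce top mod 13: now compute (1/13).
Reached (1/13) = 1. Collecting the sign flips along the way, the symbol is +1.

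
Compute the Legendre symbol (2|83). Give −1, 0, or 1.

Pull out 2: since 83 ≡ 3 (mod 8), (2/83) = -1.
Reached (1/83) = 1. Collecting the sign flips along the way, the symbol is -1.

-1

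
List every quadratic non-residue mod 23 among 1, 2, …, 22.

5,7,10,11,14,15,17,19,20,21,22

Square k = 1,…,11 (k and 23−k give the same square):
1²=1, 2²=4, 3²=9, 4²=16, 5²≡2, 6²≡13, 7²≡3, 8²≡18, 9²≡12, 10²≡8, 11²≡6 (mod 23).
The residues are {1, 2, 3, 4, 6, 8, 9, 12, 13, 16, 18}; the non-residues are the remaining 11 nonzero classes.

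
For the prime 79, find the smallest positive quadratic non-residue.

3

(2/79) = +1, so 2 is a residue.
(3/79) = −1, so 3 is the smallest positive non-residue mod 79.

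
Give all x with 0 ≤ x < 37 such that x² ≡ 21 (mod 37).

37 ≡ 1 (mod 4), so we find a root by search.
Trying successive values, 13² = 169 ≡ 21 (mod 37). The other root is 37 − 13 = 24.

13, 24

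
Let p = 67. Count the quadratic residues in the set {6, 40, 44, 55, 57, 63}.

(6/67) = +1 → QR.
(40/67) = +1 → QR.
(44/67) = -1 → non-residue.
(55/67) = +1 → QR.
(57/67) = -1 → non-residue.
(63/67) = -1 → non-residue.
Total quadratic residues among the 6: 3.

3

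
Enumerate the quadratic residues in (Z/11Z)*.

Square k = 1,…,5 (k and 11−k give the same square):
1²=1, 2²=4, 3²=9, 4²≡5, 5²≡3 (mod 11).
So the quadratic residues mod 11 are {1, 3, 4, 5, 9}.

1,3,4,5,9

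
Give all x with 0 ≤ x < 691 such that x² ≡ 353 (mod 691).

Since 691 ≡ 3 (mod 4), a square root of 353 is 353^((691+1)/4) = 353^173 mod 691.
Repeated squaring: 353^2≡229, 353^4≡616, 353^8≡97, 353^16≡426, 353^32≡434, 353^64≡404, 353^128≡140 (mod 691).
353^173 = 353^(128+32+8+4+1) ≡ 110 (mod 691).
Check: 110² = 12100 ≡ 353 (mod 691). The two roots are 110 and 581.

110, 581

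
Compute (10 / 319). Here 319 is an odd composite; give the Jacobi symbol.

Pull out 2: since 319 ≡ 7 (mod 8), (2/319) = +1.
Reciprocity: 5 ≡ 1 and 319 ≡ 3 (mod 4), so (5/319) = +(319/5).
Reduce top mod 5: now compute (4/5).
Pull out 2^2: since 5 ≡ 5 (mod 8), (2/5) = -1, so (2/5)^2 = +1.
Reached (1/5) = 1. Collecting the sign flips along the way, the symbol is +1.

1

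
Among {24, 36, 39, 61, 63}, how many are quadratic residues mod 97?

3

(24/97) = +1 → QR.
(36/97) = +1 → QR.
(39/97) = -1 → non-residue.
(61/97) = +1 → QR.
(63/97) = -1 → non-residue.
Total quadratic residues among the 5: 3.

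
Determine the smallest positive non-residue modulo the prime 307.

2

(2/307) = −1, so 2 is the smallest positive non-residue mod 307.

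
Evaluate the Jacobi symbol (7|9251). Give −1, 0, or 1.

Reciprocity: 7 ≡ 3 and 9251 ≡ 3 (mod 4), so (7/9251) = −(9251/7).
Reduce top mod 7: now compute (4/7).
Pull out 2^2: since 7 ≡ 7 (mod 8), (2/7) = +1, so (2/7)^2 = +1.
Reached (1/7) = 1. Collecting the sign flips along the way, the symbol is -1.

-1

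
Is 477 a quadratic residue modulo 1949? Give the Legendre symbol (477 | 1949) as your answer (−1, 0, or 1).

Reciprocity: 477 ≡ 1 and 1949 ≡ 1 (mod 4), so (477/1949) = +(1949/477).
Reduce top mod 477: now compute (41/477).
Reciprocity: 41 ≡ 1 and 477 ≡ 1 (mod 4), so (41/477) = +(477/41).
Reduce top mod 41: now compute (26/41).
Pull out 2: since 41 ≡ 1 (mod 8), (2/41) = +1.
Reciprocity: 13 ≡ 1 and 41 ≡ 1 (mod 4), so (13/41) = +(41/13).
Reduce top mod 13: now compute (2/13).
Pull out 2: since 13 ≡ 5 (mod 8), (2/13) = -1.
Reached (1/13) = 1. Collecting the sign flips along the way, the symbol is -1.

-1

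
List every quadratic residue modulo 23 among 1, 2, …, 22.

1, 2, 3, 4, 6, 8, 9, 12, 13, 16, 18

Square k = 1,…,11 (k and 23−k give the same square):
1²=1, 2²=4, 3²=9, 4²=16, 5²≡2, 6²≡13, 7²≡3, 8²≡18, 9²≡12, 10²≡8, 11²≡6 (mod 23).
So the quadratic residues mod 23 are {1, 2, 3, 4, 6, 8, 9, 12, 13, 16, 18}.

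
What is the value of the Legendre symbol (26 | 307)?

Euler's criterion: (26/307) ≡ 26^153 (mod 307).
26^2 ≡ 62 (mod 307)
26^4 ≡ 160 (mod 307)
26^8 ≡ 119 (mod 307)
26^16 ≡ 39 (mod 307)
26^32 ≡ 293 (mod 307)
26^64 ≡ 196 (mod 307)
26^128 ≡ 41 (mod 307)
26^153 = 26^(128+16+8+1) ≡ 1 (mod 307).
Result is 1, so (26/307) = 1.

1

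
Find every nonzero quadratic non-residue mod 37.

2 5 6 8 13 14 15 17 18 19 20 22 23 24 29 31 32 35

Square k = 1,…,18 (k and 37−k give the same square):
1²=1, 2²=4, 3²=9, 4²=16, 5²=25, 6²=36, 7²≡12, 8²≡27, 9²≡7, 10²≡26, 11²≡10, 12²≡33, 13²≡21, 14²≡11, 15²≡3, 16²≡34, 17²≡30, 18²≡28 (mod 37).
The residues are {1, 3, 4, 7, 9, 10, 11, 12, 16, 21, 25, 26, 27, 28, 30, 33, 34, 36}; the non-residues are the remaining 18 nonzero classes.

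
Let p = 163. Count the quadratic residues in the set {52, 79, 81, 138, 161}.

(52/163) = -1 → non-residue.
(79/163) = -1 → non-residue.
(81/163) = +1 → QR.
(138/163) = -1 → non-residue.
(161/163) = +1 → QR.
Total quadratic residues among the 5: 2.

2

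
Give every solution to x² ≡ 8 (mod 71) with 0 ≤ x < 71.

24, 47

Since 71 ≡ 3 (mod 4), a square root of 8 is 8^((71+1)/4) = 8^18 mod 71.
Repeated squaring: 8^2≡64, 8^4≡49, 8^8≡58, 8^16≡27 (mod 71).
8^18 = 8^(16+2) ≡ 24 (mod 71).
Check: 24² = 576 ≡ 8 (mod 71). The two roots are 24 and 47.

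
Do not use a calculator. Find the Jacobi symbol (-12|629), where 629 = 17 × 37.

-1

First reduce: -12 ≡ 617 (mod 629).
Reciprocity: 617 ≡ 1 and 629 ≡ 1 (mod 4), so (617/629) = +(629/617).
Reduce top mod 617: now compute (12/617).
Pull out 2^2: since 617 ≡ 1 (mod 8), (2/617) = +1, so (2/617)^2 = +1.
Reciprocity: 3 ≡ 3 and 617 ≡ 1 (mod 4), so (3/617) = +(617/3).
Reduce top mod 3: now compute (2/3).
Pull out 2: since 3 ≡ 3 (mod 8), (2/3) = -1.
Reached (1/3) = 1. Collecting the sign flips along the way, the symbol is -1.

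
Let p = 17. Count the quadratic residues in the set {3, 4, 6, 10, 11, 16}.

(3/17) = -1 → non-residue.
(4/17) = +1 → QR.
(6/17) = -1 → non-residue.
(10/17) = -1 → non-residue.
(11/17) = -1 → non-residue.
(16/17) = +1 → QR.
Total quadratic residues among the 6: 2.

2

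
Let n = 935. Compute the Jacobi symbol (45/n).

0

Reciprocity: 45 ≡ 1 and 935 ≡ 3 (mod 4), so (45/935) = +(935/45).
Reduce top mod 45: now compute (35/45).
Reciprocity: 35 ≡ 3 and 45 ≡ 1 (mod 4), so (35/45) = +(45/35).
Reduce top mod 35: now compute (10/35).
Pull out 2: since 35 ≡ 3 (mod 8), (2/35) = -1.
Reciprocity: 5 ≡ 1 and 35 ≡ 3 (mod 4), so (5/35) = +(35/5).
Reduce top mod 5: now compute (0/5).
Top reduces to 0: gcd > 1, so the symbol is 0.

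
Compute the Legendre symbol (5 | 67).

Euler's criterion: (5/67) ≡ 5^33 (mod 67).
5^2 ≡ 25 (mod 67)
5^4 ≡ 22 (mod 67)
5^8 ≡ 15 (mod 67)
5^16 ≡ 24 (mod 67)
5^32 ≡ 40 (mod 67)
5^33 = 5^(32+1) ≡ 66 (mod 67).
Result is 66 ≡ −1, so (5/67) = −1.

-1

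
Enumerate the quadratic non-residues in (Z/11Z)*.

Square k = 1,…,5 (k and 11−k give the same square):
1²=1, 2²=4, 3²=9, 4²≡5, 5²≡3 (mod 11).
The residues are {1, 3, 4, 5, 9}; the non-residues are the remaining 5 nonzero classes.

2 6 7 8 10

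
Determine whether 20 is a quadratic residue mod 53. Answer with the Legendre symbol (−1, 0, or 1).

Pull out 2^2: since 53 ≡ 5 (mod 8), (2/53) = -1, so (2/53)^2 = +1.
Reciprocity: 5 ≡ 1 and 53 ≡ 1 (mod 4), so (5/53) = +(53/5).
Reduce top mod 5: now compute (3/5).
Reciprocity: 3 ≡ 3 and 5 ≡ 1 (mod 4), so (3/5) = +(5/3).
Reduce top mod 3: now compute (2/3).
Pull out 2: since 3 ≡ 3 (mod 8), (2/3) = -1.
Reached (1/3) = 1. Collecting the sign flips along the way, the symbol is -1.

-1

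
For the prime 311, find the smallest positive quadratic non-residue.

11

(2/311) = +1, so 2 is a residue.
(3/311) = +1, so 3 is a residue.
(4/311) = +1, so 4 is a residue.
(5/311) = +1, so 5 is a residue.
(6/311) = +1, so 6 is a residue.
(7/311) = +1, so 7 is a residue.
(8/311) = +1, so 8 is a residue.
(9/311) = +1, so 9 is a residue.
(10/311) = +1, so 10 is a residue.
(11/311) = −1, so 11 is the smallest positive non-residue mod 311.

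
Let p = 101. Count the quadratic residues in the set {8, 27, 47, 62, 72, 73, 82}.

2

(8/101) = -1 → non-residue.
(27/101) = -1 → non-residue.
(47/101) = +1 → QR.
(62/101) = -1 → non-residue.
(72/101) = -1 → non-residue.
(73/101) = -1 → non-residue.
(82/101) = +1 → QR.
Total quadratic residues among the 7: 2.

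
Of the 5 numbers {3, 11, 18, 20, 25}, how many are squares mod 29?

2

(3/29) = -1 → non-residue.
(11/29) = -1 → non-residue.
(18/29) = -1 → non-residue.
(20/29) = +1 → QR.
(25/29) = +1 → QR.
Total quadratic residues among the 5: 2.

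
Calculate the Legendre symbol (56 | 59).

Pull out 2^3: since 59 ≡ 3 (mod 8), (2/59) = -1, so (2/59)^3 = -1.
Reciprocity: 7 ≡ 3 and 59 ≡ 3 (mod 4), so (7/59) = −(59/7).
Reduce top mod 7: now compute (3/7).
Reciprocity: 3 ≡ 3 and 7 ≡ 3 (mod 4), so (3/7) = −(7/3).
Reduce top mod 3: now compute (1/3).
Reached (1/3) = 1. Collecting the sign flips along the way, the symbol is -1.

-1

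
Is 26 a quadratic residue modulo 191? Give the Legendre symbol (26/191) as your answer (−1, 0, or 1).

Euler's criterion: (26/191) ≡ 26^95 (mod 191).
26^2 ≡ 103 (mod 191)
26^4 ≡ 104 (mod 191)
26^8 ≡ 120 (mod 191)
26^16 ≡ 75 (mod 191)
26^32 ≡ 86 (mod 191)
26^64 ≡ 138 (mod 191)
26^95 = 26^(64+16+8+4+2+1) ≡ 1 (mod 191).
Result is 1, so (26/191) = 1.

1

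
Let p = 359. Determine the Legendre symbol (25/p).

1

Reciprocity: 25 ≡ 1 and 359 ≡ 3 (mod 4), so (25/359) = +(359/25).
Reduce top mod 25: now compute (9/25).
Reciprocity: 9 ≡ 1 and 25 ≡ 1 (mod 4), so (9/25) = +(25/9).
Reduce top mod 9: now compute (7/9).
Reciprocity: 7 ≡ 3 and 9 ≡ 1 (mod 4), so (7/9) = +(9/7).
Reduce top mod 7: now compute (2/7).
Pull out 2: since 7 ≡ 7 (mod 8), (2/7) = +1.
Reached (1/7) = 1. Collecting the sign flips along the way, the symbol is +1.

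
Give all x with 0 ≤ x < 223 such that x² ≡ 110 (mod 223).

35, 188

Since 223 ≡ 3 (mod 4), a square root of 110 is 110^((223+1)/4) = 110^56 mod 223.
Repeated squaring: 110^2≡58, 110^4≡19, 110^8≡138, 110^16≡89, 110^32≡116 (mod 223).
110^56 = 110^(32+16+8) ≡ 188 (mod 223).
Check: 188² = 35344 ≡ 110 (mod 223). The two roots are 35 and 188.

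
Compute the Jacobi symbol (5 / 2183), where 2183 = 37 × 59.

Reciprocity: 5 ≡ 1 and 2183 ≡ 3 (mod 4), so (5/2183) = +(2183/5).
Reduce top mod 5: now compute (3/5).
Reciprocity: 3 ≡ 3 and 5 ≡ 1 (mod 4), so (3/5) = +(5/3).
Reduce top mod 3: now compute (2/3).
Pull out 2: since 3 ≡ 3 (mod 8), (2/3) = -1.
Reached (1/3) = 1. Collecting the sign flips along the way, the symbol is -1.

-1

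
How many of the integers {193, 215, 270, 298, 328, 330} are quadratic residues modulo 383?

3

(193/383) = +1 → QR.
(215/383) = -1 → non-residue.
(270/383) = -1 → non-residue.
(298/383) = +1 → QR.
(328/383) = -1 → non-residue.
(330/383) = +1 → QR.
Total quadratic residues among the 6: 3.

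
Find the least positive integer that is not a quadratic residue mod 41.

(2/41) = +1, so 2 is a residue.
(3/41) = −1, so 3 is the smallest positive non-residue mod 41.

3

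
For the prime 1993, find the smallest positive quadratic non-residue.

(2/1993) = +1, so 2 is a residue.
(3/1993) = +1, so 3 is a residue.
(4/1993) = +1, so 4 is a residue.
(5/1993) = −1, so 5 is the smallest positive non-residue mod 1993.

5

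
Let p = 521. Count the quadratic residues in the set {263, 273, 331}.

(263/521) = +1 → QR.
(273/521) = +1 → QR.
(331/521) = -1 → non-residue.
Total quadratic residues among the 3: 2.

2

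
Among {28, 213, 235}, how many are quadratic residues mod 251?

(28/251) = +1 → QR.
(213/251) = -1 → non-residue.
(235/251) = -1 → non-residue.
Total quadratic residues among the 3: 1.

1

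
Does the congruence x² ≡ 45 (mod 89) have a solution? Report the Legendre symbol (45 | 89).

Reciprocity: 45 ≡ 1 and 89 ≡ 1 (mod 4), so (45/89) = +(89/45).
Reduce top mod 45: now compute (44/45).
Pull out 2^2: since 45 ≡ 5 (mod 8), (2/45) = -1, so (2/45)^2 = +1.
Reciprocity: 11 ≡ 3 and 45 ≡ 1 (mod 4), so (11/45) = +(45/11).
Reduce top mod 11: now compute (1/11).
Reached (1/11) = 1. Collecting the sign flips along the way, the symbol is +1.

1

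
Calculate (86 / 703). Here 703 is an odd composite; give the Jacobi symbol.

Pull out 2: since 703 ≡ 7 (mod 8), (2/703) = +1.
Reciprocity: 43 ≡ 3 and 703 ≡ 3 (mod 4), so (43/703) = −(703/43).
Reduce top mod 43: now compute (15/43).
Reciprocity: 15 ≡ 3 and 43 ≡ 3 (mod 4), so (15/43) = −(43/15).
Reduce top mod 15: now compute (13/15).
Reciprocity: 13 ≡ 1 and 15 ≡ 3 (mod 4), so (13/15) = +(15/13).
Reduce top mod 13: now compute (2/13).
Pull out 2: since 13 ≡ 5 (mod 8), (2/13) = -1.
Reached (1/13) = 1. Collecting the sign flips along the way, the symbol is -1.

-1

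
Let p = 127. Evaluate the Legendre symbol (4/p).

Pull out 2^2: since 127 ≡ 7 (mod 8), (2/127) = +1, so (2/127)^2 = +1.
Reached (1/127) = 1. Collecting the sign flips along the way, the symbol is +1.

1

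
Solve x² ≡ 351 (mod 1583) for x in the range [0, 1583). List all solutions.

447, 1136

Since 1583 ≡ 3 (mod 4), a square root of 351 is 351^((1583+1)/4) = 351^396 mod 1583.
Repeated squaring: 351^2≡1310, 351^4≡128, 351^8≡554, 351^16≡1397, 351^32≡1353, 351^64≡661, 351^128≡13, 351^256≡169 (mod 1583).
351^396 = 351^(256+128+8+4) ≡ 1136 (mod 1583).
Check: 1136² = 1290496 ≡ 351 (mod 1583). The two roots are 447 and 1136.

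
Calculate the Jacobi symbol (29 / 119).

-1

Reciprocity: 29 ≡ 1 and 119 ≡ 3 (mod 4), so (29/119) = +(119/29).
Reduce top mod 29: now compute (3/29).
Reciprocity: 3 ≡ 3 and 29 ≡ 1 (mod 4), so (3/29) = +(29/3).
Reduce top mod 3: now compute (2/3).
Pull out 2: since 3 ≡ 3 (mod 8), (2/3) = -1.
Reached (1/3) = 1. Collecting the sign flips along the way, the symbol is -1.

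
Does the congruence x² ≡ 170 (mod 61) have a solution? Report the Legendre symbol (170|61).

1

First reduce: 170 ≡ 48 (mod 61).
Pull out 2^4: since 61 ≡ 5 (mod 8), (2/61) = -1, so (2/61)^4 = +1.
Reciprocity: 3 ≡ 3 and 61 ≡ 1 (mod 4), so (3/61) = +(61/3).
Reduce top mod 3: now compute (1/3).
Reached (1/3) = 1. Collecting the sign flips along the way, the symbol is +1.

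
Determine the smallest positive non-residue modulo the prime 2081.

3

(2/2081) = +1, so 2 is a residue.
(3/2081) = −1, so 3 is the smallest positive non-residue mod 2081.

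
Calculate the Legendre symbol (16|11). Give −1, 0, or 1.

Euler's criterion: (16/11) ≡ 5^5 (mod 11).
5^2 ≡ 3 (mod 11)
5^4 ≡ 9 (mod 11)
5^5 = 5^(4+1) ≡ 1 (mod 11).
Result is 1, so (16/11) = 1.

1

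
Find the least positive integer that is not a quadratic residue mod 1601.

(2/1601) = +1, so 2 is a residue.
(3/1601) = −1, so 3 is the smallest positive non-residue mod 1601.

3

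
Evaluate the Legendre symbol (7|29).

1

Euler's criterion: (7/29) ≡ 7^14 (mod 29).
7^2 ≡ 20 (mod 29)
7^4 ≡ 23 (mod 29)
7^8 ≡ 7 (mod 29)
7^14 = 7^(8+4+2) ≡ 1 (mod 29).
Result is 1, so (7/29) = 1.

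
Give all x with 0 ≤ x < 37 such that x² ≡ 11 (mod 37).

14, 23

37 ≡ 1 (mod 4), so we find a root by search.
Trying successive values, 14² = 196 ≡ 11 (mod 37). The other root is 37 − 14 = 23.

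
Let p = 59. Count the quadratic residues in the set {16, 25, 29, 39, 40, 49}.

(16/59) = +1 → QR.
(25/59) = +1 → QR.
(29/59) = +1 → QR.
(39/59) = -1 → non-residue.
(40/59) = -1 → non-residue.
(49/59) = +1 → QR.
Total quadratic residues among the 6: 4.

4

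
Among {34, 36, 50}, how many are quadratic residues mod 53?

(34/53) = -1 → non-residue.
(36/53) = +1 → QR.
(50/53) = -1 → non-residue.
Total quadratic residues among the 3: 1.

1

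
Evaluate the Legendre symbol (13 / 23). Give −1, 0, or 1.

Reciprocity: 13 ≡ 1 and 23 ≡ 3 (mod 4), so (13/23) = +(23/13).
Reduce top mod 13: now compute (10/13).
Pull out 2: since 13 ≡ 5 (mod 8), (2/13) = -1.
Reciprocity: 5 ≡ 1 and 13 ≡ 1 (mod 4), so (5/13) = +(13/5).
Reduce top mod 5: now compute (3/5).
Reciprocity: 3 ≡ 3 and 5 ≡ 1 (mod 4), so (3/5) = +(5/3).
Reduce top mod 3: now compute (2/3).
Pull out 2: since 3 ≡ 3 (mod 8), (2/3) = -1.
Reached (1/3) = 1. Collecting the sign flips along the way, the symbol is +1.

1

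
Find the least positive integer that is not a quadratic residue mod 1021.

(2/1021) = −1, so 2 is the smallest positive non-residue mod 1021.

2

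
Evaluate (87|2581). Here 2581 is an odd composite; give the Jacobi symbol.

0

Reciprocity: 87 ≡ 3 and 2581 ≡ 1 (mod 4), so (87/2581) = +(2581/87).
Reduce top mod 87: now compute (58/87).
Pull out 2: since 87 ≡ 7 (mod 8), (2/87) = +1.
Reciprocity: 29 ≡ 1 and 87 ≡ 3 (mod 4), so (29/87) = +(87/29).
Reduce top mod 29: now compute (0/29).
Top reduces to 0: gcd > 1, so the symbol is 0.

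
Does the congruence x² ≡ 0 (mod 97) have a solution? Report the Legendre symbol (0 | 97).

Top reduces to 0: gcd > 1, so the symbol is 0.

0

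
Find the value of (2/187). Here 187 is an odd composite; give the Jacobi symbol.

-1

Pull out 2: since 187 ≡ 3 (mod 8), (2/187) = -1.
Reached (1/187) = 1. Collecting the sign flips along the way, the symbol is -1.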